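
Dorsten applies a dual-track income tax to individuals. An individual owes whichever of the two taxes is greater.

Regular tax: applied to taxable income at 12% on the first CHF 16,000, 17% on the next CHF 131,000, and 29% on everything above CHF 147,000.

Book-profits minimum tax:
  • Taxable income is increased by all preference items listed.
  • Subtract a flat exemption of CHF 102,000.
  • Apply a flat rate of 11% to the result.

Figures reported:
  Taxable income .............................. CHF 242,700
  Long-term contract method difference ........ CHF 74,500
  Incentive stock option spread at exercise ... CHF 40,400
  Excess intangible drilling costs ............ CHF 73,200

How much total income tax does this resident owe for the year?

CHF 51,943

Book-profits minimum tax:
  Adjusted income: CHF 242,700 + CHF 74,500 + CHF 40,400 + CHF 73,200 = CHF 430,800
  Less exemption CHF 102,000 → base CHF 328,800
  CHF 328,800 × 11% = CHF 36,168

Regular tax:
  CHF 16,000 × 12% = CHF 1,920
  CHF 131,000 × 17% = CHF 22,270
  CHF 95,700 × 29% = CHF 27,753
  → CHF 51,943

CHF 51,943 > CHF 36,168, so the regular tax governs.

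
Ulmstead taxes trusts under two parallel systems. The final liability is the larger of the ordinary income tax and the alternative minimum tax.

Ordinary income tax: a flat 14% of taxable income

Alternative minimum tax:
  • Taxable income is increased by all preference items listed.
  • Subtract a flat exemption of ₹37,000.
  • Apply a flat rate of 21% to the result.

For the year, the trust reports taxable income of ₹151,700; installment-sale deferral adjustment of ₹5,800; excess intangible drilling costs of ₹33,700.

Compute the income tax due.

Ordinary income tax:
  ₹151,700 × 14% = ₹21,238

Alternative minimum tax:
  Adjusted income: ₹151,700 + ₹5,800 + ₹33,700 = ₹191,200
  Less exemption ₹37,000 → base ₹154,200
  ₹154,200 × 21% = ₹32,382

₹32,382 > ₹21,238, so the alternative minimum tax is the binding amount.

₹32,382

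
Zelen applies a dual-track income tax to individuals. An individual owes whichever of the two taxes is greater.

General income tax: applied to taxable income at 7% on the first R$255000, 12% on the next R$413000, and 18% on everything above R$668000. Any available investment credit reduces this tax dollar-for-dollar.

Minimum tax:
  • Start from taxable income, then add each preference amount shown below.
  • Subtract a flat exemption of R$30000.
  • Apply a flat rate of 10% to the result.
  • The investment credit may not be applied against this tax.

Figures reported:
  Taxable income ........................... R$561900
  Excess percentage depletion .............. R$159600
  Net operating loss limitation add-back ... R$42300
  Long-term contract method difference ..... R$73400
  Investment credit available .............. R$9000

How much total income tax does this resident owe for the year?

R$80720

Minimum tax:
  Adjusted income: R$561900 + R$159600 + R$42300 + R$73400 = R$837200
  Less exemption R$30000 → base R$807200
  R$807200 × 10% = R$80720

General income tax:
  R$255000 × 7% = R$17850
  R$306900 × 12% = R$36828
  → R$54678
  Less investment credit R$9000 → R$45678

R$80720 > R$45678, so the minimum tax is the binding amount.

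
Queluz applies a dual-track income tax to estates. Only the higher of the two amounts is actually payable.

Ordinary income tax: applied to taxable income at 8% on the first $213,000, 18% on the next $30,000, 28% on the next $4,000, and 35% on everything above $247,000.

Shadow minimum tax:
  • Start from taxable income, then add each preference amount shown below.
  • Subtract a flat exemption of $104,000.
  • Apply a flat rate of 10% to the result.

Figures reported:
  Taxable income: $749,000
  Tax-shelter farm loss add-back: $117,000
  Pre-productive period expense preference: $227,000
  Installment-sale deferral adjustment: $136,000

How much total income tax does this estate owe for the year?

Shadow minimum tax:
  Adjusted income: $749,000 + $117,000 + $227,000 + $136,000 = $1,229,000
  Less exemption $104,000 → base $1,125,000
  $1,125,000 × 10% = $112,500

Ordinary income tax:
  $213,000 × 8% = $17,040
  $30,000 × 18% = $5,400
  $4,000 × 28% = $1,120
  $502,000 × 35% = $175,700
  → $199,260

$199,260 > $112,500, so the ordinary income tax governs.

$199,260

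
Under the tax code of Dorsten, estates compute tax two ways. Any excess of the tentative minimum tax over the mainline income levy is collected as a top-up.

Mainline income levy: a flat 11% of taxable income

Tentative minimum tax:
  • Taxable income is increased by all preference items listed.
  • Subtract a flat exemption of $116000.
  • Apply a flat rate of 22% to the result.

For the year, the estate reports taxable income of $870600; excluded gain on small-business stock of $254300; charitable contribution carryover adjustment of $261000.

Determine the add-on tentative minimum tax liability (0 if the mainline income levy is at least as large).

Tentative minimum tax:
  Adjusted income: $870600 + $254300 + $261000 = $1385900
  Less exemption $116000 → base $1269900
  $1269900 × 22% = $279378

Mainline income levy:
  $870600 × 11% = $95766

Excess of tentative minimum tax over mainline income levy: $279378 − $95766 = $183612.

$183612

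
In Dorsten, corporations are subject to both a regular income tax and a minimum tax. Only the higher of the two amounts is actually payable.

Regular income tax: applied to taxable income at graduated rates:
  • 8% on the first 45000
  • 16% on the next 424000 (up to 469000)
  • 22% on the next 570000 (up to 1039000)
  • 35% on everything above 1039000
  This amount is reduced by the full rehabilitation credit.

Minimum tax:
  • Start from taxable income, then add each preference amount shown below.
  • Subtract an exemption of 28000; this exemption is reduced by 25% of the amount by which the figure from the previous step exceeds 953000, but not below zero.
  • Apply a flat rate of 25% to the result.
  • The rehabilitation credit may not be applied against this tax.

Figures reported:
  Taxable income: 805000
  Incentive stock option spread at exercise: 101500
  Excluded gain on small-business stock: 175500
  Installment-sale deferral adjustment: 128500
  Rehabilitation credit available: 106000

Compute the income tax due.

Regular income tax:
  45000 × 8% = 3600
  424000 × 16% = 67840
  336000 × 22% = 73920
  → 145360
  Less rehabilitation credit 106000 → 39360

Minimum tax:
  Adjusted income: 805000 + 101500 + 175500 + 128500 = 1210500
  Exemption: 25% × (1210500 − 953000) = 64375 ≥ 28000, so the exemption is fully phased out
  Base: 1210500 − 0 = 1210500
  1210500 × 25% = 302625

302625 > 39360, so the minimum tax is the binding amount.

302625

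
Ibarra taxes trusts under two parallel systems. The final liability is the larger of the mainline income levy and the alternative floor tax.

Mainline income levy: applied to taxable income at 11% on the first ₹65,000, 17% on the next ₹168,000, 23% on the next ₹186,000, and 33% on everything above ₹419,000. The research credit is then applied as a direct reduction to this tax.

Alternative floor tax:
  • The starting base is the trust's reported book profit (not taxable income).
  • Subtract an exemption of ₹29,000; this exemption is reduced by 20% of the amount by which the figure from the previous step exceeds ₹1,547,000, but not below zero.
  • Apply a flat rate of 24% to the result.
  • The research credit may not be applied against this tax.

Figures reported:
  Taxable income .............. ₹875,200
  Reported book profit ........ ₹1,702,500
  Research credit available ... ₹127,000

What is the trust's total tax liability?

Alternative floor tax:
  Base (reported book profit): ₹1,702,500
  Exemption: 20% × (₹1,702,500 − ₹1,547,000) = ₹31,100 ≥ ₹29,000, so the exemption is fully phased out
  Base: ₹1,702,500 − ₹0 = ₹1,702,500
  ₹1,702,500 × 24% = ₹408,600

Mainline income levy:
  ₹65,000 × 11% = ₹7,150
  ₹168,000 × 17% = ₹28,560
  ₹186,000 × 23% = ₹42,780
  ₹456,200 × 33% = ₹150,546
  → ₹229,036
  Less research credit ₹127,000 → ₹102,036

₹408,600 > ₹102,036, so the alternative floor tax is the binding amount.

₹408,600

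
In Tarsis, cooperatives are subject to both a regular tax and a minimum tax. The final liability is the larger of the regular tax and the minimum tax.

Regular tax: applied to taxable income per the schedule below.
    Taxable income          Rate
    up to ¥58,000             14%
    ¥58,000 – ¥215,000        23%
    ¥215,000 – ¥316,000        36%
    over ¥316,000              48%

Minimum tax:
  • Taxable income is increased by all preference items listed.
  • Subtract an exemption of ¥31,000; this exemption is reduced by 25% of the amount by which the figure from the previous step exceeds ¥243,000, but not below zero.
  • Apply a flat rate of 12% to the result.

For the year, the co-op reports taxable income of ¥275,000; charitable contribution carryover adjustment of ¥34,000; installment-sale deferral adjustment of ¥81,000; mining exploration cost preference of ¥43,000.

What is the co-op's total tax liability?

Minimum tax:
  Adjusted income: ¥275,000 + ¥34,000 + ¥81,000 + ¥43,000 = ¥433,000
  Exemption: 25% × (¥433,000 − ¥243,000) = ¥47,500 ≥ ¥31,000, so the exemption is fully phased out
  Base: ¥433,000 − ¥0 = ¥433,000
  ¥433,000 × 12% = ¥51,960

Regular tax:
  ¥58,000 × 14% = ¥8,120
  ¥157,000 × 23% = ¥36,110
  ¥60,000 × 36% = ¥21,600
  → ¥65,830

¥65,830 > ¥51,960, so the regular tax governs.

¥65,830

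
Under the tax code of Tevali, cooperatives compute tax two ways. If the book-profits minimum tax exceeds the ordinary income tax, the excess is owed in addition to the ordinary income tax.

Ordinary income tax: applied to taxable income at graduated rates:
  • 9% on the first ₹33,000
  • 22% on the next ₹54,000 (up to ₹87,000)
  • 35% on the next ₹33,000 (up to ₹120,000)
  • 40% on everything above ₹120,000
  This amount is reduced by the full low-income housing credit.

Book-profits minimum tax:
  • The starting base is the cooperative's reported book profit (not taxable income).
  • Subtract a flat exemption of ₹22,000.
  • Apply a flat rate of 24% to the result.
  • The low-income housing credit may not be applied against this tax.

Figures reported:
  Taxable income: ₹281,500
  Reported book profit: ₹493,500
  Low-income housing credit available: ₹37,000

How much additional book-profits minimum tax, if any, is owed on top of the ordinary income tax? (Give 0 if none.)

Ordinary income tax:
  ₹33,000 × 9% = ₹2,970
  ₹54,000 × 22% = ₹11,880
  ₹33,000 × 35% = ₹11,550
  ₹161,500 × 40% = ₹64,600
  → ₹91,000
  Less low-income housing credit ₹37,000 → ₹54,000

Book-profits minimum tax:
  Base (reported book profit): ₹493,500
  Less exemption ₹22,000 → base ₹471,500
  ₹471,500 × 24% = ₹113,160

Excess of book-profits minimum tax over ordinary income tax: ₹113,160 − ₹54,000 = ₹59,160.

₹59,160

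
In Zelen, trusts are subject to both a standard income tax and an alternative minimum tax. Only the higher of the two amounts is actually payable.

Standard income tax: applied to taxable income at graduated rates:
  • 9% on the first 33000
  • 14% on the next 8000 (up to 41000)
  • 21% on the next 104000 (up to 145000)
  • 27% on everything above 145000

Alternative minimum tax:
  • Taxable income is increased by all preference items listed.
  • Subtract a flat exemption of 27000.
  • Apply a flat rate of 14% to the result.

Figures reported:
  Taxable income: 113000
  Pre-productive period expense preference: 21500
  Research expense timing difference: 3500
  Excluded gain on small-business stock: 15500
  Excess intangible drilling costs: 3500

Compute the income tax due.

Alternative minimum tax:
  Adjusted income: 113000 + 21500 + 3500 + 15500 + 3500 = 157000
  Less exemption 27000 → base 130000
  130000 × 14% = 18200

Standard income tax:
  33000 × 9% = 2970
  8000 × 14% = 1120
  72000 × 21% = 15120
  → 19210

19210 > 18200, so the standard income tax governs.

19210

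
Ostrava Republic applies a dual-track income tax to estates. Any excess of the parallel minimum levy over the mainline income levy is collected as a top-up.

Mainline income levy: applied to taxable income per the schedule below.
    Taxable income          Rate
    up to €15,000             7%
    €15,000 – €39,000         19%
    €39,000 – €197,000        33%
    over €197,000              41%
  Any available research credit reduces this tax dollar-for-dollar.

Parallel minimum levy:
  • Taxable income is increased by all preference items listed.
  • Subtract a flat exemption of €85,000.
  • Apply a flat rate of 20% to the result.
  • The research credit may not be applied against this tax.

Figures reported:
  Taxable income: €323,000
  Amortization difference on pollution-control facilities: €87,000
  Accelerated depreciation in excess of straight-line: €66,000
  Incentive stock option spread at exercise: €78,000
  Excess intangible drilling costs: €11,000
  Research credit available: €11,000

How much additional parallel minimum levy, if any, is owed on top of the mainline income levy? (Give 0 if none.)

€0

Parallel minimum levy:
  Adjusted income: €323,000 + €87,000 + €66,000 + €78,000 + €11,000 = €565,000
  Less exemption €85,000 → base €480,000
  €480,000 × 20% = €96,000

Mainline income levy:
  €15,000 × 7% = €1,050
  €24,000 × 19% = €4,560
  €158,000 × 33% = €52,140
  €126,000 × 41% = €51,660
  → €109,410
  Less research credit €11,000 → €98,410

€96,000 ≤ €98,410, so no add-on is due.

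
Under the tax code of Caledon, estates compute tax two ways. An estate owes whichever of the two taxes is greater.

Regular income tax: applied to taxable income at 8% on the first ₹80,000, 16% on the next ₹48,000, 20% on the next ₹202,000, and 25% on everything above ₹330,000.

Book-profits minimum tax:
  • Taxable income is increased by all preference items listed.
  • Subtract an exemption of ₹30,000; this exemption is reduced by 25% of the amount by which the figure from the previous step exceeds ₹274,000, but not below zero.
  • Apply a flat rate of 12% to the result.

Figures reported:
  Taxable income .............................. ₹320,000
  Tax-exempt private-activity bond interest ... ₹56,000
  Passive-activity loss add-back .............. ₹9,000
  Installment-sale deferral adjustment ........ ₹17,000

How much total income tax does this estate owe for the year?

Regular income tax:
  ₹80,000 × 8% = ₹6,400
  ₹48,000 × 16% = ₹7,680
  ₹192,000 × 20% = ₹38,400
  → ₹52,480

Book-profits minimum tax:
  Adjusted income: ₹320,000 + ₹56,000 + ₹9,000 + ₹17,000 = ₹402,000
  Exemption: 25% × (₹402,000 − ₹274,000) = ₹32,000 ≥ ₹30,000, so the exemption is fully phased out
  Base: ₹402,000 − ₹0 = ₹402,000
  ₹402,000 × 12% = ₹48,240

₹52,480 > ₹48,240, so the regular income tax governs.

₹52,480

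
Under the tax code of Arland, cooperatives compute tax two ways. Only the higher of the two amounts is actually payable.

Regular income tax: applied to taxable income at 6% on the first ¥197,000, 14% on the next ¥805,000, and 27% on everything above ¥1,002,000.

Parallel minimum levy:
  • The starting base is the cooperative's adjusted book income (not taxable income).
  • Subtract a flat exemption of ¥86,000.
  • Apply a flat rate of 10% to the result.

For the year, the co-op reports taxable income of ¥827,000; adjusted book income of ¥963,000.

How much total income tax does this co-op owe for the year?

Parallel minimum levy:
  Base (adjusted book income): ¥963,000
  Less exemption ¥86,000 → base ¥877,000
  ¥877,000 × 10% = ¥87,700

Regular income tax:
  ¥197,000 × 6% = ¥11,820
  ¥630,000 × 14% = ¥88,200
  → ¥100,020

¥100,020 > ¥87,700, so the regular income tax governs.

¥100,020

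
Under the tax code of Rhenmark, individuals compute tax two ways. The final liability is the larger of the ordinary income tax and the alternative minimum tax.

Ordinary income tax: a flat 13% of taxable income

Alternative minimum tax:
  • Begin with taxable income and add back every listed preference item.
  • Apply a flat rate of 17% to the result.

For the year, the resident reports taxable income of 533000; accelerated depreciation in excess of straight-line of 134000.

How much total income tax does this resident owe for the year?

Ordinary income tax:
  533000 × 13% = 69290

Alternative minimum tax:
  Adjusted income: 533000 + 134000 = 667000
  667000 × 17% = 113390

113390 > 69290, so the alternative minimum tax is the binding amount.

113390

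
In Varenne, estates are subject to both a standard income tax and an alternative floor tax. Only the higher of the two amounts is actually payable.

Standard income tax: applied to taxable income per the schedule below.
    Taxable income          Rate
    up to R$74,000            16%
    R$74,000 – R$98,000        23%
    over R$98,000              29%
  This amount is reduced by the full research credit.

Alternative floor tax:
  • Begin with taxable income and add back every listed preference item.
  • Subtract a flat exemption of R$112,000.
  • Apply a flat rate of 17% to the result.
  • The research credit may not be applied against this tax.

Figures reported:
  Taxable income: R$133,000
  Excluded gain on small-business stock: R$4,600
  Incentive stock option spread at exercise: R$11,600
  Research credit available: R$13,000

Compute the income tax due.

R$14,510

Standard income tax:
  R$74,000 × 16% = R$11,840
  R$24,000 × 23% = R$5,520
  R$35,000 × 29% = R$10,150
  → R$27,510
  Less research credit R$13,000 → R$14,510

Alternative floor tax:
  Adjusted income: R$133,000 + R$4,600 + R$11,600 = R$149,200
  Less exemption R$112,000 → base R$37,200
  R$37,200 × 17% = R$6,324

R$14,510 > R$6,324, so the standard income tax governs.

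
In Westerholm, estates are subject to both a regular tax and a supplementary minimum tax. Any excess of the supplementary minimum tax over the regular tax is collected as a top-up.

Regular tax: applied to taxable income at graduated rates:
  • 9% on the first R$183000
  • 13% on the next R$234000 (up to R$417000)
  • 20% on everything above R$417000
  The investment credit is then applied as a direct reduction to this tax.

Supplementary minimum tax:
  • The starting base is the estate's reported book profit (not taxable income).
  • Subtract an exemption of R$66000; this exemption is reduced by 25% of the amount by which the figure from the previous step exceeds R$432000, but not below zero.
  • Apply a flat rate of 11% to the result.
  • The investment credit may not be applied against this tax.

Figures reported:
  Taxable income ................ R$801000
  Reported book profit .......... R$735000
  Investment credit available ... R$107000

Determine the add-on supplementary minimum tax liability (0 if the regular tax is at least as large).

Regular tax:
  R$183000 × 9% = R$16470
  R$234000 × 13% = R$30420
  R$384000 × 20% = R$76800
  → R$123690
  Less investment credit R$107000 → R$16690

Supplementary minimum tax:
  Base (reported book profit): R$735000
  Exemption: 25% × (R$735000 − R$432000) = R$75750 ≥ R$66000, so the exemption is fully phased out
  Base: R$735000 − R$0 = R$735000
  R$735000 × 11% = R$80850

Excess of supplementary minimum tax over regular tax: R$80850 − R$16690 = R$64160.

R$64160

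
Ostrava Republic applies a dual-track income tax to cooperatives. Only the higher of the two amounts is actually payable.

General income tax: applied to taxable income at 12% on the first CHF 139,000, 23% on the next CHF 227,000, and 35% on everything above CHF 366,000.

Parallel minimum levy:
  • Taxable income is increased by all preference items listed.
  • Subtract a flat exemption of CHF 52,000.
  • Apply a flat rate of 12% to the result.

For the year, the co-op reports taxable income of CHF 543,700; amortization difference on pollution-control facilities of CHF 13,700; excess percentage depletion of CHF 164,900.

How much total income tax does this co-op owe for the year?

General income tax:
  CHF 139,000 × 12% = CHF 16,680
  CHF 227,000 × 23% = CHF 52,210
  CHF 177,700 × 35% = CHF 62,195
  → CHF 131,085

Parallel minimum levy:
  Adjusted income: CHF 543,700 + CHF 13,700 + CHF 164,900 = CHF 722,300
  Less exemption CHF 52,000 → base CHF 670,300
  CHF 670,300 × 12% = CHF 80,436

CHF 131,085 > CHF 80,436, so the general income tax governs.

CHF 131,085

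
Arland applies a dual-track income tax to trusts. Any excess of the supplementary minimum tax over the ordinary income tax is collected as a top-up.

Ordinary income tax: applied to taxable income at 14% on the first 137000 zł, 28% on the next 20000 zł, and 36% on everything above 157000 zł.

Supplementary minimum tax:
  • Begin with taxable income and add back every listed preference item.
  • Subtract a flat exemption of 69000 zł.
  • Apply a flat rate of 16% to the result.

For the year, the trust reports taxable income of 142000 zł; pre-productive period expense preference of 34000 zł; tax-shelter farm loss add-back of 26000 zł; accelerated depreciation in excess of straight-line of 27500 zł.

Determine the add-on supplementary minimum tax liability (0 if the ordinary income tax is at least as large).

5100 zł

Supplementary minimum tax:
  Adjusted income: 142000 zł + 34000 zł + 26000 zł + 27500 zł = 229500 zł
  Less exemption 69000 zł → base 160500 zł
  160500 zł × 16% = 25680 zł

Ordinary income tax:
  137000 zł × 14% = 19180 zł
  5000 zł × 28% = 1400 zł
  → 20580 zł

Excess of supplementary minimum tax over ordinary income tax: 25680 zł − 20580 zł = 5100 zł.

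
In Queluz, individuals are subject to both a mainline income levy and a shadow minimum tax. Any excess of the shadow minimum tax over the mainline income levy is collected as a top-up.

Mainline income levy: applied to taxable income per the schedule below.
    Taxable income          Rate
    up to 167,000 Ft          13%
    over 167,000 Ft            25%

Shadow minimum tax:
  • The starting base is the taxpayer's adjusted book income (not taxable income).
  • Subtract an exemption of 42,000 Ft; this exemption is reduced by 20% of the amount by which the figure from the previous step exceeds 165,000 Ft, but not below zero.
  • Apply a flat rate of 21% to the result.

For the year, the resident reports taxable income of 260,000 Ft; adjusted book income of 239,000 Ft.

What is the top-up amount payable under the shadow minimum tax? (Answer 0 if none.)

0 Ft

Shadow minimum tax:
  Base (adjusted book income): 239,000 Ft
  Exemption: 42,000 Ft − 20% × (239,000 Ft − 165,000 Ft) = 42,000 Ft − 14,800 Ft = 27,200 Ft
  Base: 239,000 Ft − 27,200 Ft = 211,800 Ft
  211,800 Ft × 21% = 44,478 Ft

Mainline income levy:
  167,000 Ft × 13% = 21,710 Ft
  93,000 Ft × 25% = 23,250 Ft
  → 44,960 Ft

44,478 Ft ≤ 44,960 Ft, so no add-on is due.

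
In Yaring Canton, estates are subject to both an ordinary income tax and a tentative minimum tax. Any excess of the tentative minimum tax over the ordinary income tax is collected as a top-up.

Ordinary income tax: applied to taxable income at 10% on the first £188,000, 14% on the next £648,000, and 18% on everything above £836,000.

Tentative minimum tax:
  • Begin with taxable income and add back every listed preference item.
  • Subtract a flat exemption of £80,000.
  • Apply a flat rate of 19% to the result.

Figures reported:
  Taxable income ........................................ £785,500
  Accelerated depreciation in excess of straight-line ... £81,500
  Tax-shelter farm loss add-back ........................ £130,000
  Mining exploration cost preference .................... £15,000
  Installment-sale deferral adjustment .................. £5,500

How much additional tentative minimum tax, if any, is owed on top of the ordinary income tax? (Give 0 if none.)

£75,675

Tentative minimum tax:
  Adjusted income: £785,500 + £81,500 + £130,000 + £15,000 + £5,500 = £1,017,500
  Less exemption £80,000 → base £937,500
  £937,500 × 19% = £178,125

Ordinary income tax:
  £188,000 × 10% = £18,800
  £597,500 × 14% = £83,650
  → £102,450

Excess of tentative minimum tax over ordinary income tax: £178,125 − £102,450 = £75,675.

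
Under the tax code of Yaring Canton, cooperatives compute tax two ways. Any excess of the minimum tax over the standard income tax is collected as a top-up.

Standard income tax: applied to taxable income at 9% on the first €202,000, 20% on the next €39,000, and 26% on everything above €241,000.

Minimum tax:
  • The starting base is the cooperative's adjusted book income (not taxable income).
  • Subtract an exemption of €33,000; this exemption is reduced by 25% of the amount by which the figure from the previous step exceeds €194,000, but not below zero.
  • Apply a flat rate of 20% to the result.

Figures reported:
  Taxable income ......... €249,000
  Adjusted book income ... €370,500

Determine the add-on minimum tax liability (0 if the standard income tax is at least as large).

Minimum tax:
  Base (adjusted book income): €370,500
  Exemption: 25% × (€370,500 − €194,000) = €44,125 ≥ €33,000, so the exemption is fully phased out
  Base: €370,500 − €0 = €370,500
  €370,500 × 20% = €74,100

Standard income tax:
  €202,000 × 9% = €18,180
  €39,000 × 20% = €7,800
  €8,000 × 26% = €2,080
  → €28,060

Excess of minimum tax over standard income tax: €74,100 − €28,060 = €46,040.

€46,040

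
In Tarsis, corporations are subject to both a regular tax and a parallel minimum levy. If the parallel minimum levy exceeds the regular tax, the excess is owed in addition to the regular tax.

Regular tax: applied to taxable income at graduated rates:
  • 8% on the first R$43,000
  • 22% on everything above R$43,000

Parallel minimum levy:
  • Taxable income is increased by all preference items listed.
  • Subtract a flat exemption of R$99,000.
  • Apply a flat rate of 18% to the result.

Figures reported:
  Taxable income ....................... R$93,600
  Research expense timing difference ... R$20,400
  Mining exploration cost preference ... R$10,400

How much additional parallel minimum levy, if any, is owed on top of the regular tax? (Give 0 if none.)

R$0

Parallel minimum levy:
  Adjusted income: R$93,600 + R$20,400 + R$10,400 = R$124,400
  Less exemption R$99,000 → base R$25,400
  R$25,400 × 18% = R$4,572

Regular tax:
  R$43,000 × 8% = R$3,440
  R$50,600 × 22% = R$11,132
  → R$14,572

R$4,572 ≤ R$14,572, so no add-on is due.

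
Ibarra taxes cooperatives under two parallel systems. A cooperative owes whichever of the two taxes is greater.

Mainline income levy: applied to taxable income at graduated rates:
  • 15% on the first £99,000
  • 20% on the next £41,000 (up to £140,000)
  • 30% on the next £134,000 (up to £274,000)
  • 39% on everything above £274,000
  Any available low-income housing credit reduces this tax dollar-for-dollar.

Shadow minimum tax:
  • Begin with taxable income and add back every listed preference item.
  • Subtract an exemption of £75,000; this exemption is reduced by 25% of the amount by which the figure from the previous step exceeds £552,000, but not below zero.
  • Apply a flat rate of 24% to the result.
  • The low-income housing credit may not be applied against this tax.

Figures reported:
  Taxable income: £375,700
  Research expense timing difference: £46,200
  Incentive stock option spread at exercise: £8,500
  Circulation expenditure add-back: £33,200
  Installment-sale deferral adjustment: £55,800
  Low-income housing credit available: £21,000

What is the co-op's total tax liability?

£106,656

Shadow minimum tax:
  Adjusted income: £375,700 + £46,200 + £8,500 + £33,200 + £55,800 = £519,400
  Exemption: £519,400 ≤ £552,000, so full £75,000 applies
  Base: £519,400 − £75,000 = £444,400
  £444,400 × 24% = £106,656

Mainline income levy:
  £99,000 × 15% = £14,850
  £41,000 × 20% = £8,200
  £134,000 × 30% = £40,200
  £101,700 × 39% = £39,663
  → £102,913
  Less low-income housing credit £21,000 → £81,913

£106,656 > £81,913, so the shadow minimum tax is the binding amount.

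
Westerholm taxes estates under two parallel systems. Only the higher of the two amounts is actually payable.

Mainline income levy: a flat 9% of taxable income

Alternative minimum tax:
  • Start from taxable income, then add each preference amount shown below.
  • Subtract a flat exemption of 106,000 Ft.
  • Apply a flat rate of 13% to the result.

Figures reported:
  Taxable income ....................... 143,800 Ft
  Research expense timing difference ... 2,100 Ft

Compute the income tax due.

Mainline income levy:
  143,800 Ft × 9% = 12,942 Ft

Alternative minimum tax:
  Adjusted income: 143,800 Ft + 2,100 Ft = 145,900 Ft
  Less exemption 106,000 Ft → base 39,900 Ft
  39,900 Ft × 13% = 5,187 Ft

12,942 Ft > 5,187 Ft, so the mainline income levy governs.

12,942 Ft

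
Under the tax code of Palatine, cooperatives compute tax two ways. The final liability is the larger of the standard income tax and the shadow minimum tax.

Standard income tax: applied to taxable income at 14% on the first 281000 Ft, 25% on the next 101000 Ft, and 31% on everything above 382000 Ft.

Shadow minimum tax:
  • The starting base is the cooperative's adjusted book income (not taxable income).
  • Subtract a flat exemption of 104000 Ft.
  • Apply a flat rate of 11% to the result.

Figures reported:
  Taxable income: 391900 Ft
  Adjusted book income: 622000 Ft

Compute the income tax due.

67659 Ft

Shadow minimum tax:
  Base (adjusted book income): 622000 Ft
  Less exemption 104000 Ft → base 518000 Ft
  518000 Ft × 11% = 56980 Ft

Standard income tax:
  281000 Ft × 14% = 39340 Ft
  101000 Ft × 25% = 25250 Ft
  9900 Ft × 31% = 3069 Ft
  → 67659 Ft

67659 Ft > 56980 Ft, so the standard income tax governs.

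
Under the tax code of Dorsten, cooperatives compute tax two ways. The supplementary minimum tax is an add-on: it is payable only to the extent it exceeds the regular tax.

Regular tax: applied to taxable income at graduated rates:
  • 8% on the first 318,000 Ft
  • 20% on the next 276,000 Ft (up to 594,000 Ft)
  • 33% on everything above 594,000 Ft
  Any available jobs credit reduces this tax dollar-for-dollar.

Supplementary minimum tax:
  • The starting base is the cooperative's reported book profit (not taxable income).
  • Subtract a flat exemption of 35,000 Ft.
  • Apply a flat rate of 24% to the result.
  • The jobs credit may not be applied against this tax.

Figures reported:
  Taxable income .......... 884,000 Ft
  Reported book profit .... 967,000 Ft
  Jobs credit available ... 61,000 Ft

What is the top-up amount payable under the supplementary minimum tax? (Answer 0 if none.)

Regular tax:
  318,000 Ft × 8% = 25,440 Ft
  276,000 Ft × 20% = 55,200 Ft
  290,000 Ft × 33% = 95,700 Ft
  → 176,340 Ft
  Less jobs credit 61,000 Ft → 115,340 Ft

Supplementary minimum tax:
  Base (reported book profit): 967,000 Ft
  Less exemption 35,000 Ft → base 932,000 Ft
  932,000 Ft × 24% = 223,680 Ft

Excess of supplementary minimum tax over regular tax: 223,680 Ft − 115,340 Ft = 108,340 Ft.

108,340 Ft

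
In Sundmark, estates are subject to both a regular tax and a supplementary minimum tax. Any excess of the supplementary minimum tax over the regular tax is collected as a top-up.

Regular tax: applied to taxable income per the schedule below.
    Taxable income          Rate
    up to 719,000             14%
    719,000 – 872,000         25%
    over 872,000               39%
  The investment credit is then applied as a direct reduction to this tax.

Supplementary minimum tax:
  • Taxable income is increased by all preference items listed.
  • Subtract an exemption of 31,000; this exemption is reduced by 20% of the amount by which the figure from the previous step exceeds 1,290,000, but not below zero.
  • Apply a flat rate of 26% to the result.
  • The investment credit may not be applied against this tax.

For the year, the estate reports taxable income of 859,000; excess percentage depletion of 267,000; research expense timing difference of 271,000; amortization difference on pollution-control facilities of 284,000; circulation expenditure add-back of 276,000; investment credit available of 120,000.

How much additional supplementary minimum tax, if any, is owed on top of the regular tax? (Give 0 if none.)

Supplementary minimum tax:
  Adjusted income: 859,000 + 267,000 + 271,000 + 284,000 + 276,000 = 1,957,000
  Exemption: 20% × (1,957,000 − 1,290,000) = 133,400 ≥ 31,000, so the exemption is fully phased out
  Base: 1,957,000 − 0 = 1,957,000
  1,957,000 × 26% = 508,820

Regular tax:
  719,000 × 14% = 100,660
  140,000 × 25% = 35,000
  → 135,660
  Less investment credit 120,000 → 15,660

Excess of supplementary minimum tax over regular tax: 508,820 − 15,660 = 493,160.

493,160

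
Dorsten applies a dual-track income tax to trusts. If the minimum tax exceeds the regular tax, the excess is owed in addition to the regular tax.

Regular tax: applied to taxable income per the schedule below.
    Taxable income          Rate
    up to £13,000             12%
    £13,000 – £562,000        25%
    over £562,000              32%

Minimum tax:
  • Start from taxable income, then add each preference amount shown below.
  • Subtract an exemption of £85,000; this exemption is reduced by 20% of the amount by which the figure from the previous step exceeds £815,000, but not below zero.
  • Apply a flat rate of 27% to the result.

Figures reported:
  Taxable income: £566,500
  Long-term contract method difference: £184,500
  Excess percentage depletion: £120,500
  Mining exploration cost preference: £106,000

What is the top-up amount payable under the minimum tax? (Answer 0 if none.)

£109,500

Regular tax:
  £13,000 × 12% = £1,560
  £549,000 × 25% = £137,250
  £4,500 × 32% = £1,440
  → £140,250

Minimum tax:
  Adjusted income: £566,500 + £184,500 + £120,500 + £106,000 = £977,500
  Exemption: £85,000 − 20% × (£977,500 − £815,000) = £85,000 − £32,500 = £52,500
  Base: £977,500 − £52,500 = £925,000
  £925,000 × 27% = £249,750

Excess of minimum tax over regular tax: £249,750 − £140,250 = £109,500.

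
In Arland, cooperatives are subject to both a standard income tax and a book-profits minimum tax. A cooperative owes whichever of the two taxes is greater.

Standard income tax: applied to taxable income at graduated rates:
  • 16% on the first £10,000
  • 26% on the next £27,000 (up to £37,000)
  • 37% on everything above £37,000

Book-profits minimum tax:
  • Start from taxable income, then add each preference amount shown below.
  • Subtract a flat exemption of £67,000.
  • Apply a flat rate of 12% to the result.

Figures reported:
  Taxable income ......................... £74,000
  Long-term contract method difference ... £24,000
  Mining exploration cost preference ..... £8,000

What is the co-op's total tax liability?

£22,310

Standard income tax:
  £10,000 × 16% = £1,600
  £27,000 × 26% = £7,020
  £37,000 × 37% = £13,690
  → £22,310

Book-profits minimum tax:
  Adjusted income: £74,000 + £24,000 + £8,000 = £106,000
  Less exemption £67,000 → base £39,000
  £39,000 × 12% = £4,680

£22,310 > £4,680, so the standard income tax governs.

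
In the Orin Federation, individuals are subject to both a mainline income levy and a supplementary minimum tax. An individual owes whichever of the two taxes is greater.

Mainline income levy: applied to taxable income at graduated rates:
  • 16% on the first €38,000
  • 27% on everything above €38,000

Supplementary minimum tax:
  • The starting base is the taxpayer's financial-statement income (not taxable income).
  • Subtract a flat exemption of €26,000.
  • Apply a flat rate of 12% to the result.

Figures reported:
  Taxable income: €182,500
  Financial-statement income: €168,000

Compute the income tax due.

Supplementary minimum tax:
  Base (financial-statement income): €168,000
  Less exemption €26,000 → base €142,000
  €142,000 × 12% = €17,040

Mainline income levy:
  €38,000 × 16% = €6,080
  €144,500 × 27% = €39,015
  → €45,095

€45,095 > €17,040, so the mainline income levy governs.

€45,095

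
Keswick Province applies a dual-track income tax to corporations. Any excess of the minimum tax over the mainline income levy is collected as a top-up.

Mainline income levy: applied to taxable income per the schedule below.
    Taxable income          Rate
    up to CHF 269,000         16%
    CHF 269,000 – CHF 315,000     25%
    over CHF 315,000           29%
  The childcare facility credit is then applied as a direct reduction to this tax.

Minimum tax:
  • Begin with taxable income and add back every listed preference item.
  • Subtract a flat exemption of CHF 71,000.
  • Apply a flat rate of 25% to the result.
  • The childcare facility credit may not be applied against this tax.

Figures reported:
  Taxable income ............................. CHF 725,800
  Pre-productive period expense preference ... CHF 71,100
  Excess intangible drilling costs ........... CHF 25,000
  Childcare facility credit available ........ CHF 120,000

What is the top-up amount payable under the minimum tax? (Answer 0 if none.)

Mainline income levy:
  CHF 269,000 × 16% = CHF 43,040
  CHF 46,000 × 25% = CHF 11,500
  CHF 410,800 × 29% = CHF 119,132
  → CHF 173,672
  Less childcare facility credit CHF 120,000 → CHF 53,672

Minimum tax:
  Adjusted income: CHF 725,800 + CHF 71,100 + CHF 25,000 = CHF 821,900
  Less exemption CHF 71,000 → base CHF 750,900
  CHF 750,900 × 25% = CHF 187,725

Excess of minimum tax over mainline income levy: CHF 187,725 − CHF 53,672 = CHF 134,053.

CHF 134,053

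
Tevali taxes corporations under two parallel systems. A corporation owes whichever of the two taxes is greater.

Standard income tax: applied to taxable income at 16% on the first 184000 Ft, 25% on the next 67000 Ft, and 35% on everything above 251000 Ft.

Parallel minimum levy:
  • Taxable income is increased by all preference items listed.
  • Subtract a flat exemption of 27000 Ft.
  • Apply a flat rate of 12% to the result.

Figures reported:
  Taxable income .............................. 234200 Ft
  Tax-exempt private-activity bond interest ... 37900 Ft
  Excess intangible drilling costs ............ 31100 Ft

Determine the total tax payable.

Standard income tax:
  184000 Ft × 16% = 29440 Ft
  50200 Ft × 25% = 12550 Ft
  → 41990 Ft

Parallel minimum levy:
  Adjusted income: 234200 Ft + 37900 Ft + 31100 Ft = 303200 Ft
  Less exemption 27000 Ft → base 276200 Ft
  276200 Ft × 12% = 33144 Ft

41990 Ft > 33144 Ft, so the standard income tax governs.

41990 Ft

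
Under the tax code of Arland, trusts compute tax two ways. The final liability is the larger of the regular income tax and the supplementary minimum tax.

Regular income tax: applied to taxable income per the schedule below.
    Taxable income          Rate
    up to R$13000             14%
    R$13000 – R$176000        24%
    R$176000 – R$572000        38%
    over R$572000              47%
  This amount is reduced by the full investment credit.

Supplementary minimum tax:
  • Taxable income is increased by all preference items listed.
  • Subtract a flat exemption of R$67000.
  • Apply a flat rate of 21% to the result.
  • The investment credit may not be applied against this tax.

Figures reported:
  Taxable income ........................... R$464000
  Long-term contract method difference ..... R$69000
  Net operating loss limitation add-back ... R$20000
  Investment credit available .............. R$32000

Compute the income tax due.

Regular income tax:
  R$13000 × 14% = R$1820
  R$163000 × 24% = R$39120
  R$288000 × 38% = R$109440
  → R$150380
  Less investment credit R$32000 → R$118380

Supplementary minimum tax:
  Adjusted income: R$464000 + R$69000 + R$20000 = R$553000
  Less exemption R$67000 → base R$486000
  R$486000 × 21% = R$102060

R$118380 > R$102060, so the regular income tax governs.

R$118380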